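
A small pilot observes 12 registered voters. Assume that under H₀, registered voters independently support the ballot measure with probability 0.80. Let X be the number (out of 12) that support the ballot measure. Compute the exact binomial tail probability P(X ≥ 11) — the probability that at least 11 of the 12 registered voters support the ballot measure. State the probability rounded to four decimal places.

X ~ Binomial(n=12, p=0.80).
P(X ≥ 11) = C(12,11)·0.80^11·0.20^1 + C(12,12)·0.80^12·0.20^0.
= 0.206158 + 0.068719 = 0.2749.

P = 0.2749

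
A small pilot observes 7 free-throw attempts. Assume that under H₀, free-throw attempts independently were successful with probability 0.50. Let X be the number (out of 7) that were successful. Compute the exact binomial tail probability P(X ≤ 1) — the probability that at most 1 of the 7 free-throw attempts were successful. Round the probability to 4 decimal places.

X ~ Binomial(n=7, p=0.50).
P(X ≤ 1) = C(7,0)·0.50^0·0.50^7 + C(7,1)·0.50^1·0.50^6.
= 0.007812 + 0.054688 = 0.0625.

P = 0.0625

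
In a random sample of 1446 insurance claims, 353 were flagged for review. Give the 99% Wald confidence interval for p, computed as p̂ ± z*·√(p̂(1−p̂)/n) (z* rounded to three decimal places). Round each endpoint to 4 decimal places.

(0.2150, 0.2732)

p̂ = 353/1446 = 0.24412.
SE(p̂) = √(0.24412·0.75588/1446) = 0.011297.
The 99% critical value is z* = 2.576.
Margin = 2.576·0.011297 = 0.02910.
CI: 0.24412 ± 0.02910 = (0.2150, 0.2732).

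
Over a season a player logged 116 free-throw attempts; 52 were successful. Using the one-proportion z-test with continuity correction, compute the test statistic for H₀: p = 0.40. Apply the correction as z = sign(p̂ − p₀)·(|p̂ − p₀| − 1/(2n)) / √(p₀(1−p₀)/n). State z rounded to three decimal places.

z = 0.967

The sample proportion is 52/116 = 0.44828. p̂ − p₀ = 0.048276.
1/(2n) = 0.004310.
Corrected numerator: |0.048276| − 0.004310 = 0.043966.
SE₀ = √(0.40·0.60/116) = 0.045486.
z = (+)0.043966/0.045486 = 0.967.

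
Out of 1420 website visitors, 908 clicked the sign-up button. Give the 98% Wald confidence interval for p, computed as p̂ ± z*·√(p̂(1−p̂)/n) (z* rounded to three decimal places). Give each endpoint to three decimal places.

The sample proportion is 908/1420 = 0.63944.
SE(p̂) = √(0.63944·0.36056/1420) = 0.012742.
For 98% confidence, z* = 2.326.
Margin of error: 2.326 × 0.012742 = 0.02964.
CI: 0.63944 ± 0.02964 = (0.610, 0.669).

(0.610, 0.669)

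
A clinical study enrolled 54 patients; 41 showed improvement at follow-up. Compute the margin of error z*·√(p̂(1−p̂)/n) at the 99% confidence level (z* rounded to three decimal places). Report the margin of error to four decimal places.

ME = 0.1499

The sample proportion is 41/54 = 0.75926.
Standard error of p̂: √(0.182785/54) = √0.003384901 = 0.058180.
z* = 2.576 at the 99% level.
ME = 2.576·0.058180 = 0.1499.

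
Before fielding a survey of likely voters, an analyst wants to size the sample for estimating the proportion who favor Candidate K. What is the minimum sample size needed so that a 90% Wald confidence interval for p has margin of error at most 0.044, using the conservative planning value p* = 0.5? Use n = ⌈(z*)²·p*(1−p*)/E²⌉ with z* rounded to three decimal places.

The 90% critical value is z* = 1.645.
p*(1−p*) = 0.2500.
Required n before rounding: 2.706025 × 0.2500 / 0.044² = 349.435.
Rounding up, n = 350.

n = 350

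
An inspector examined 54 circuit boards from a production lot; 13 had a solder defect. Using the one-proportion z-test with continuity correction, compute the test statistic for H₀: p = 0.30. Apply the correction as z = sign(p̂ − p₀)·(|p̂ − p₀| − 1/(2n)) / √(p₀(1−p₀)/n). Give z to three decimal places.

z = -0.802

With x = 13 successes in n = 54, p̂ = 0.24074. p̂ − p₀ = -0.059259.
Continuity correction 1/(2n) = 1/108 = 0.009259.
Corrected numerator: |-0.059259| − 0.009259 = 0.050000.
Null standard error: √(0.30·0.70/54) = √0.003888889 = 0.062361.
z = −0.050000/0.062361 = -0.802.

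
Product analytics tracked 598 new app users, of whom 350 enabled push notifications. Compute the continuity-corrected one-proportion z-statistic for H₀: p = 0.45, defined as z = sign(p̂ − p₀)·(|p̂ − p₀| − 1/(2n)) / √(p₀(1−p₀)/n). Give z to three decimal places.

Sample proportion p̂ = 350/598 = 0.58528. p̂ − p₀ = 0.135284.
Continuity correction 1/(2n) = 1/1196 = 0.000836.
Corrected numerator: |0.135284| − 0.000836 = 0.134448.
Null standard error: √(0.45·0.55/598) = √0.000413880 = 0.020344.
z = (+)0.134448/0.020344 = 6.609.

z = 6.609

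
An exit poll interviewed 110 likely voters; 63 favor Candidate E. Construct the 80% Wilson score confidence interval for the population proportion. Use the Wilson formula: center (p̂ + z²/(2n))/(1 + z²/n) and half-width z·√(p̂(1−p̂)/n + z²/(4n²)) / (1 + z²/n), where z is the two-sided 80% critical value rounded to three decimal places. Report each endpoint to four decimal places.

Here p̂ = 63/110 = 0.57273 and z = 1.282 (z² = 1.643524).
Denominator 1 + z²/n = 1 + 1.643524/110 = 1.014941.
Adjusted center: (0.57273 + z²/(2n))/1.014941 = 0.57166.
Radicand: p̂(1−p̂)/n + z²/(4n²) = 0.002224643 + 0.000033957 = 0.002258600.
Half-width = 1.282·√0.002258600/1.014941 = 0.06003.
So the interval runs from 0.5116 to 0.6317.

(0.5116, 0.6317)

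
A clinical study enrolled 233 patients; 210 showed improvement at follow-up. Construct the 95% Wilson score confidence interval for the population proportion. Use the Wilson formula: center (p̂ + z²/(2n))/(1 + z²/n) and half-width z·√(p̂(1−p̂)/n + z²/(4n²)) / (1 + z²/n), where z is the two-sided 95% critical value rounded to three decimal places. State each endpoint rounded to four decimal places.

(0.8562, 0.9333)

p̂ = 210/233 = 0.90129; z = 1.960, so z² = 3.841600.
Denominator 1 + z²/n = 1 + 3.841600/233 = 1.016488.
Adjusted center: (0.90129 + z²/(2n))/1.016488 = 0.89478.
Radicand: p̂(1−p̂)/n + z²/(4n²) = 0.000381838 + 0.000017691 = 0.000399529.
Half-width = z·√(radicand)/denom = 1.960·0.019988/1.016488 = 0.03854.
So the interval runs from 0.8562 to 0.9333.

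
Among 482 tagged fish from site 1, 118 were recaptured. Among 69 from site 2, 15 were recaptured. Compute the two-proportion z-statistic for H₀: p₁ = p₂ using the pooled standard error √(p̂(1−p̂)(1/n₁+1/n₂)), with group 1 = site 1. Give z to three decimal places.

z = 0.498

p̂₁ = 118/482 = 0.24481, p̂₂ = 15/69 = 0.21739.
Pooling: p̂ = 133/551 = 0.24138.
Pooled SE = √[0.1831153·0.01656744] ≈ 0.055080.
z = 0.02742/0.055080 = 0.498.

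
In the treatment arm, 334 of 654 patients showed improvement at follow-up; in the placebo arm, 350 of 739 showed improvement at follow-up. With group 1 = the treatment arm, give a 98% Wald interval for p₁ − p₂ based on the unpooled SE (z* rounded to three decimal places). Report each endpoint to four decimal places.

p̂₁ = 0.51070, p̂₂ = 0.47361, so the observed difference is 0.03709.
Unpooled SE = √(p̂₁(1−p̂₁)/n₁ + p̂₂(1−p̂₂)/n₂) = √(0.000382088 + 0.000337353) = 0.026822.
For 98% confidence, z* = 2.326. Margin = 2.326·0.026822 = 0.06239.
CI: 0.03709 ± 0.06239 = (-0.0253, 0.0995).

(-0.0253, 0.0995)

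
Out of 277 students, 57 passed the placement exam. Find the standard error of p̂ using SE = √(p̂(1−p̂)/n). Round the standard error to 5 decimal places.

The sample proportion is 57/277 = 0.20578.
p̂(1−p̂) = 0.163435.
SE = √(0.163435/277) = 0.02429.

SE = 0.02429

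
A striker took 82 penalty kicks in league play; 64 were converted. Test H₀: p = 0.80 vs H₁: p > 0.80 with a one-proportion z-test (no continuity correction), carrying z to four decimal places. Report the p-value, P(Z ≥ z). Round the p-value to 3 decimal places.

p-value = 0.671

p̂ = 64/82 = 0.78049.
Null standard error: √(0.80·0.20/82) = √0.001951220 = 0.044173.
Test statistic (full precision, shown to 4 dp): z = (64/82 − 0.80)/SE₀ ≈ -0.4417.
p-value = P(Z ≥ z) with z = -0.4417 → 0.671.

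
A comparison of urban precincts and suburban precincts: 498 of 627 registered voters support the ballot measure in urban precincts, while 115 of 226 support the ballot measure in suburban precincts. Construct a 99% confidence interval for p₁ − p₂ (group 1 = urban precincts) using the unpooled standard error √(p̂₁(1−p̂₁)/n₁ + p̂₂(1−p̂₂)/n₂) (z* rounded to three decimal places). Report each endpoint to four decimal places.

p̂₁ = 0.79426, p̂₂ = 0.50885, so the observed difference is 0.28541.
Unpooled SE = √(p̂₁(1−p̂₁)/n₁ + p̂₂(1−p̂₂)/n₂) = √(0.000260625 + 0.001105848) = 0.036966.
The 99% critical value is z* = 2.576. Margin of error = 0.09522.
So the interval runs from 0.1902 to 0.3806.

(0.1902, 0.3806)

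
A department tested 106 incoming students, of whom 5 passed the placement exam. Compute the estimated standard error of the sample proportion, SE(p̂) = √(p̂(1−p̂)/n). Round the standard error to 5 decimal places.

p̂ = 5/106 = 0.04717.
p̂(1−p̂) = 0.044945.
Dividing by n and taking the root: √0.000424009 = 0.02059.

SE = 0.02059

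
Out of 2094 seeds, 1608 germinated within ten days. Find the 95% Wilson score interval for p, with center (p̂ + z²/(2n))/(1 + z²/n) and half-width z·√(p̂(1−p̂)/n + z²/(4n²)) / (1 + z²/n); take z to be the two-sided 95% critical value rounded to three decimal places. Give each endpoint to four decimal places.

(0.7493, 0.7855)

p̂ = 1608/2094 = 0.76791; z = 1.960, so z² = 3.841600.
1 + z²/n = 1.001835.
Center = (0.76791 + 0.000917)/1.001835 = 0.76742.
Radicand: p̂(1−p̂)/n + z²/(4n²) = 0.000085112 + 0.000000219 = 0.000085331.
Half-width = z·√(radicand)/denom = 1.960·0.009237/1.001835 = 0.01807.
So the interval runs from 0.7493 to 0.7855.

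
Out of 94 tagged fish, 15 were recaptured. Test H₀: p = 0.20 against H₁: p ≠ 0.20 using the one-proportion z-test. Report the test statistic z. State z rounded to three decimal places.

The sample proportion is 15/94 = 0.15957.
Under H₀, SE = √(p₀(1−p₀)/n) = √(0.20·0.80/94) = √0.001702128 = 0.041257.
z = (p̂ − p₀)/SE = (0.15957 − 0.20)/0.041257 = -0.980.

z = -0.980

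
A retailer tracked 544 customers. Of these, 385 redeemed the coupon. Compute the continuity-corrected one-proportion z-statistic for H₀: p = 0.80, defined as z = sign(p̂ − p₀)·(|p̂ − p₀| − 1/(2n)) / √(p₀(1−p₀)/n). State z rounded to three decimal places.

The sample proportion is 385/544 = 0.70772. p̂ − p₀ = -0.092279.
1/(2n) = 0.000919.
Corrected numerator: |-0.092279| − 0.000919 = 0.091360.
SE₀ = √(0.80·0.20/544) = 0.017150.
z = (−)0.091360/0.017150 = -5.327.

z = -5.327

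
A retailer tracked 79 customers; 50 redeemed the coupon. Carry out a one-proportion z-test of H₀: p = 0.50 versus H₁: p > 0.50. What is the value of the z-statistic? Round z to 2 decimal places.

Sample proportion p̂ = 50/79 = 0.63291.
SE₀ = √(0.50·0.50/79) = 0.056254.
Test statistic: z = 0.13291/0.056254 = 2.36.

z = 2.36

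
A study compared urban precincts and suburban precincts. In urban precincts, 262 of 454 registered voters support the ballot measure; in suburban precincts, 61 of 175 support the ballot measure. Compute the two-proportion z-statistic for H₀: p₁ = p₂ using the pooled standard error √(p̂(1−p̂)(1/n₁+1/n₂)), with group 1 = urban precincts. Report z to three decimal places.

Sample proportions: p̂₁ = 262/454 = 0.57709 and p̂₂ = 61/175 = 0.34857.
Pooled p̂ = (262+61)/(454+175) = 323/629 = 0.51351.
SE = √[p̂(1−p̂)(1/n₁+1/n₂)] = √[0.51351·0.48649·(1/454+1/175)] ≈ 0.044472.
z = 0.22852/0.044472 = 5.139.

z = 5.139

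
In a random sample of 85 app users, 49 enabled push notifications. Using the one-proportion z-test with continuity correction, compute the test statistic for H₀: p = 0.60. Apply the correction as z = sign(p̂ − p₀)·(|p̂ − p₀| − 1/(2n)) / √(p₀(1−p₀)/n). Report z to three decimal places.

With x = 49 successes in n = 85, p̂ = 0.57647. p̂ − p₀ = -0.023529.
1/(2n) = 0.005882.
Corrected numerator: |-0.023529| − 0.005882 = 0.017647.
SE₀ = √(0.60·0.40/85) = 0.053137.
z = (−)0.017647/0.053137 = -0.332.

z = -0.332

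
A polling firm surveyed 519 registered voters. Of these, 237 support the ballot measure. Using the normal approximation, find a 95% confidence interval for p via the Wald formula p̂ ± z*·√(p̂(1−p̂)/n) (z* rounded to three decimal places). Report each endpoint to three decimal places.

The sample proportion is 237/519 = 0.45665.
SE = √(p̂(1−p̂)/n) = √(0.248121/519) = 0.021865.
z* = 1.960 at the 95% level.
Margin of error: 1.960 × 0.021865 = 0.04286.
Interval: 0.45665 ± 0.04286 → (0.414, 0.500).

(0.414, 0.500)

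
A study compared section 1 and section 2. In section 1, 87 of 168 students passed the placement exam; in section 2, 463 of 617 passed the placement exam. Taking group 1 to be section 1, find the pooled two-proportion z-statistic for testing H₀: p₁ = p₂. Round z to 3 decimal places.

Sample proportions: p̂₁ = 87/168 = 0.51786 and p̂₂ = 463/617 = 0.75041.
Pooling: p̂ = 550/785 = 0.70064.
SE = √[p̂(1−p̂)(1/n₁+1/n₂)] = √[0.70064·0.29936·(1/168+1/617)] ≈ 0.039855.
z = -0.23255/0.039855 = -5.835.

z = -5.835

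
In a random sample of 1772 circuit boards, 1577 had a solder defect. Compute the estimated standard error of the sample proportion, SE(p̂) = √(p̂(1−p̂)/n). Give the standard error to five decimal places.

SE = 0.00743

Sample proportion p̂ = 1577/1772 = 0.88995.
p̂(1−p̂) = 0.88995·0.11005 = 0.097939.
SE = √(0.097939/1772) = √0.000055270 = 0.00743.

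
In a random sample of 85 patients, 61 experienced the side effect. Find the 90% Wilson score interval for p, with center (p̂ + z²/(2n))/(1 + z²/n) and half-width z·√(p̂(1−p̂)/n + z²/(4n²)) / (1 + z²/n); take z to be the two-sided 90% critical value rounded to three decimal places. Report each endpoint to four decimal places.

(0.6316, 0.7903)

Here p̂ = 61/85 = 0.71765 and z = 1.645 (z² = 2.706025).
1 + z²/n = 1.031836.
Adjusted center: (0.71765 + z²/(2n))/1.031836 = 0.71093.
Radicand: p̂(1−p̂)/n + z²/(4n²) = 0.002383880 + 0.000093634 = 0.002477514.
Half-width = 1.645·√0.002477514/1.031836 = 0.07935.
CI: 0.71093 ± 0.07935 = (0.6316, 0.7903).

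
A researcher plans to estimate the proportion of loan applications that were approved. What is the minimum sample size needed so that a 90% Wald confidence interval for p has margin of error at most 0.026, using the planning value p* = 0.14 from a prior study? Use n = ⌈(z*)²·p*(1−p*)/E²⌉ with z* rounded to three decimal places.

n = 482

z* = 1.645 at the 90% level.
p*(1−p*) = 0.14·0.86 = 0.1204.
Required n before rounding: 2.706025 × 0.1204 / 0.026² = 481.961.
Rounding up, n = 482.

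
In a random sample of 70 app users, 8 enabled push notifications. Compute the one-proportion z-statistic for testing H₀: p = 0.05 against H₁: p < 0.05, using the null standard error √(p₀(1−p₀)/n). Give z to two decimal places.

z = 2.47

With x = 8 successes in n = 70, p̂ = 0.11429.
SE₀ = √(0.05·0.95/70) = 0.026049.
Test statistic: z = 0.06429/0.026049 = 2.47.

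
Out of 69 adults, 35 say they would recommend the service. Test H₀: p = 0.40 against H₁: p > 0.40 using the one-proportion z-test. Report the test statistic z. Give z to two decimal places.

z = 1.82

The sample proportion is 35/69 = 0.50725.
Null standard error: √(0.40·0.60/69) = √0.003478261 = 0.058977.
z = (0.50725 − 0.40)/0.058977 = 0.10725/0.058977 = 1.82.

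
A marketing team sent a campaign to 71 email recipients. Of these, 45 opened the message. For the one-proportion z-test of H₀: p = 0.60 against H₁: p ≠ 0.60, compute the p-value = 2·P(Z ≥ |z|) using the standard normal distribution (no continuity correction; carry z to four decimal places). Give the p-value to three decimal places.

p̂ = 45/71 = 0.63380.
Null standard error: √(0.60·0.40/71) = √0.003380282 = 0.058140.
Test statistic (full precision, shown to 4 dp): z = (45/71 − 0.60)/SE₀ ≈ 0.5814.
From the standard normal, 2·P(Z ≥ |z|) = 0.561.

p-value = 0.561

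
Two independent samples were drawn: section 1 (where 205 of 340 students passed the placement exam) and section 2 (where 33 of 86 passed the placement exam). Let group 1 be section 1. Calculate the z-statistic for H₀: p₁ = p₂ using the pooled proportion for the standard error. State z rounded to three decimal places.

p̂₁ = 205/340 = 0.60294, p̂₂ = 33/86 = 0.38372.
Pooled p̂ = (205+33)/(340+86) = 238/426 = 0.55869.
Pooled SE = √[0.2465560·0.01456908] ≈ 0.059934.
z = (p̂₁ − p̂₂)/SE = (0.60294 − 0.38372)/0.059934 = 0.21922/0.059934 = 3.658.

z = 3.658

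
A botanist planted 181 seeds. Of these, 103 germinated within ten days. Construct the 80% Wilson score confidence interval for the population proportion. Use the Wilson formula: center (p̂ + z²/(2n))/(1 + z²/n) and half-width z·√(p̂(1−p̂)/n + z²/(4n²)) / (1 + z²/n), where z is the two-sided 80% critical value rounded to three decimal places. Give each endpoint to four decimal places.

p̂ = 103/181 = 0.56906; z = 1.282, so z² = 1.643524.
1 + z²/n = 1.009080.
Center = (0.56906 + 0.004540)/1.009080 = 0.56844.
Radicand: p̂(1−p̂)/n + z²/(4n²) = 0.001354865 + 0.000012542 = 0.001367407.
Half-width = z·√(radicand)/denom = 1.282·0.036978/1.009080 = 0.04698.
So the interval runs from 0.5215 to 0.6154.

(0.5215, 0.6154)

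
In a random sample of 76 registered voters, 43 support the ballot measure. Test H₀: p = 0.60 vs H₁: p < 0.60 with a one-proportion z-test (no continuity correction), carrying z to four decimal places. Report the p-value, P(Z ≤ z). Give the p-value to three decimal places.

p-value = 0.271

With x = 43 successes in n = 76, p̂ = 0.56579.
Null standard error: √(0.60·0.40/76) = √0.003157895 = 0.056195.
Test statistic (full precision, shown to 4 dp): z = (43/76 − 0.60)/SE₀ ≈ -0.6088.
From the standard normal, P(Z ≤ z) = 0.271.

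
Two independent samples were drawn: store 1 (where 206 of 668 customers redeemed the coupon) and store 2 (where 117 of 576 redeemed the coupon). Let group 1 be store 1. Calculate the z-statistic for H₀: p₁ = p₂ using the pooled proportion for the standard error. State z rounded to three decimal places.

Sample proportions: p̂₁ = 206/668 = 0.30838 and p̂₂ = 117/576 = 0.20312.
Pooled p̂ = (206+117)/(668+576) = 323/1244 = 0.25965.
SE = √[p̂(1−p̂)(1/n₁+1/n₂)] = √[0.25965·0.74035·(1/668+1/576)] ≈ 0.024930.
z = (p̂₁ − p̂₂)/SE = (0.30838 − 0.20312)/0.024930 = 0.10526/0.024930 = 4.222.

z = 4.222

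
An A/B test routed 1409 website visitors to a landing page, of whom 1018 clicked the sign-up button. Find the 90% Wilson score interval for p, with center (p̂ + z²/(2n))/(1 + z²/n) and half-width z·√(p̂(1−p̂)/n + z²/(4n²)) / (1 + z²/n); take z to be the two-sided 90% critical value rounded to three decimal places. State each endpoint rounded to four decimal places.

Here p̂ = 1018/1409 = 0.72250 and z = 1.645 (z² = 2.706025).
Denominator 1 + z²/n = 1 + 2.706025/1409 = 1.001921.
Adjusted center: (0.72250 + z²/(2n))/1.001921 = 0.72207.
Radicand: p̂(1−p̂)/n + z²/(4n²) = 0.000142296 + 0.000000341 = 0.000142637.
Half-width = 1.645·√0.000142637/1.001921 = 0.01961.
Interval: 0.72207 ± 0.01961 → (0.7025, 0.7417).

(0.7025, 0.7417)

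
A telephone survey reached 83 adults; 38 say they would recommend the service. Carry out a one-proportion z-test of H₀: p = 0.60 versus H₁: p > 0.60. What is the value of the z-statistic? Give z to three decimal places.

z = -2.644

Sample proportion p̂ = 38/83 = 0.45783.
Null standard error: √(0.60·0.40/83) = √0.002891566 = 0.053773.
z = (0.45783 − 0.60)/0.053773 = -0.14217/0.053773 = -2.644.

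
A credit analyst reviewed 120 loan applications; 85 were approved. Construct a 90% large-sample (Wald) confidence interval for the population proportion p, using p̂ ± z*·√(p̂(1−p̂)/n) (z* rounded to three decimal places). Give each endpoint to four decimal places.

The sample proportion is 85/120 = 0.70833.
Standard error of p̂: √(0.206597/120) = √0.001721644 = 0.041493.
For 90% confidence, z* = 1.645.
Margin of error: 1.645 × 0.041493 = 0.06826.
So the interval runs from 0.6401 to 0.7766.

(0.6401, 0.7766)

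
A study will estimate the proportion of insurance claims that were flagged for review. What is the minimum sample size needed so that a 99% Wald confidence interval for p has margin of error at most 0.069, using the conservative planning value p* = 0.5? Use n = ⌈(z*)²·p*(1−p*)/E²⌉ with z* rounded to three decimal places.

The 99% critical value is z* = 2.576.
p*(1−p*) = 0.2500.
(z*)²·p*(1−p*)/E² = 6.635776·0.2500/0.004761 = 348.444.
Rounding up, n = 349.

n = 349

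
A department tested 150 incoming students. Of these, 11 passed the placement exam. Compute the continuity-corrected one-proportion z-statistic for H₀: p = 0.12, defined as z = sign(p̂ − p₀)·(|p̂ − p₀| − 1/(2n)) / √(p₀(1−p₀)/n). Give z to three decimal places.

z = -1.633

p̂ = 11/150 = 0.07333. p̂ − p₀ = -0.046667.
1/(2n) = 0.003333.
Corrected numerator: |-0.046667| − 0.003333 = 0.043334.
Null standard error: √(0.12·0.88/150) = √0.000704000 = 0.026533.
z = (−)0.043334/0.026533 = -1.633.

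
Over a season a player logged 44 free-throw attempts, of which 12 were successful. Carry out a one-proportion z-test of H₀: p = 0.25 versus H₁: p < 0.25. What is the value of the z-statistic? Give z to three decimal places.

z = 0.348

With x = 12 successes in n = 44, p̂ = 0.27273.
Null standard error: √(0.25·0.75/44) = √0.004261364 = 0.065279.
Test statistic: z = 0.02273/0.065279 = 0.348.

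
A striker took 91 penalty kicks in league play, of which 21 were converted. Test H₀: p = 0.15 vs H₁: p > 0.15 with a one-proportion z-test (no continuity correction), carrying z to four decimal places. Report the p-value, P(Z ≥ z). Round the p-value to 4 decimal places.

Sample proportion p̂ = 21/91 = 0.23077.
Null standard error: √(0.15·0.85/91) = √0.001401099 = 0.037431.
Test statistic (full precision, shown to 4 dp): z = (21/91 − 0.15)/SE₀ ≈ 2.1578.
p-value = P(Z ≥ z) with z = 2.1578 → 0.0155.

p-value = 0.0155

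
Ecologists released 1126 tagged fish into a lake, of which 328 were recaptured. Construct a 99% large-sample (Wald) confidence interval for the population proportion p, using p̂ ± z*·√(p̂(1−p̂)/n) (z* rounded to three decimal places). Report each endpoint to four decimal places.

The sample proportion is 328/1126 = 0.29130.
SE(p̂) = √(0.29130·0.70870/1126) = 0.013540.
z* = 2.576 at the 99% level.
Margin of error: 2.576 × 0.013540 = 0.03488.
So the interval runs from 0.2564 to 0.3262.

(0.2564, 0.3262)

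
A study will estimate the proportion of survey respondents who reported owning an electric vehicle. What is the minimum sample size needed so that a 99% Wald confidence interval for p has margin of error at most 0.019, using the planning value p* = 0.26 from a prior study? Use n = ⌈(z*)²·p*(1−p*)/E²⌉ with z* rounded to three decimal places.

For 99% confidence, z* = 2.576.
p*(1−p*) = 0.1924.
Required n before rounding: 6.635776 × 0.1924 / 0.019² = 3536.630.
⌈3536.630⌉ = 3537.

n = 3537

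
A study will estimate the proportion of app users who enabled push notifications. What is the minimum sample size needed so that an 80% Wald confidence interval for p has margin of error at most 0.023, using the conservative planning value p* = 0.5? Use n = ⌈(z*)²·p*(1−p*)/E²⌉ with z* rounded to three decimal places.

n = 777

z* = 1.282 at the 80% level.
p*(1−p*) = 0.50·0.50 = 0.2500.
(z*)²·p*(1−p*)/E² = 1.643524·0.2500/0.000529 = 776.713.
⌈776.713⌉ = 777.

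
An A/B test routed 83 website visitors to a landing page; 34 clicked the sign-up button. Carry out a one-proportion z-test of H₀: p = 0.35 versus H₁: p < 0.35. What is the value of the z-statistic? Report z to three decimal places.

z = 1.139

Sample proportion p̂ = 34/83 = 0.40964.
Under H₀, SE = √(p₀(1−p₀)/n) = √(0.35·0.65/83) = √0.002740964 = 0.052354.
Test statistic: z = 0.05964/0.052354 = 1.139.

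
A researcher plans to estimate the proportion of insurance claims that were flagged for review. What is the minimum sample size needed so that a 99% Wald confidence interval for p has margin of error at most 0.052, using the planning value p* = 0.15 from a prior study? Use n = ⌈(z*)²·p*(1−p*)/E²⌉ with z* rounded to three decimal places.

For 99% confidence, z* = 2.576.
p*(1−p*) = 0.1275.
Required n before rounding: 6.635776 × 0.1275 / 0.052² = 312.893.
⌈312.893⌉ = 313.

n = 313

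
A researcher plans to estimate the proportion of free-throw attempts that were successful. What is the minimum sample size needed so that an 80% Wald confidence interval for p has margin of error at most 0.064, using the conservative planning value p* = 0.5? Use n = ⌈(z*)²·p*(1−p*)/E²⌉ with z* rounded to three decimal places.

z* = 1.282 at the 80% level.
p*(1−p*) = 0.2500.
Required n before rounding: 1.643524 × 0.2500 / 0.064² = 100.313.
⌈100.313⌉ = 101.

n = 101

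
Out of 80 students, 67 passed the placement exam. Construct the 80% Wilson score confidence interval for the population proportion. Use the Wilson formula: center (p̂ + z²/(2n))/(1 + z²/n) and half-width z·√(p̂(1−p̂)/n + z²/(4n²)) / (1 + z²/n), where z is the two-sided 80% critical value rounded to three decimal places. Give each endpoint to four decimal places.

(0.7779, 0.8835)

p̂ = 67/80 = 0.83750; z = 1.282, so z² = 1.643524.
1 + z²/n = 1.020544.
Center = (0.83750 + 0.010272)/1.020544 = 0.83071.
Radicand: p̂(1−p̂)/n + z²/(4n²) = 0.001701172 + 0.000064200 = 0.001765372.
Half-width = z·√(radicand)/denom = 1.282·0.042016/1.020544 = 0.05278.
So the interval runs from 0.7779 to 0.8835.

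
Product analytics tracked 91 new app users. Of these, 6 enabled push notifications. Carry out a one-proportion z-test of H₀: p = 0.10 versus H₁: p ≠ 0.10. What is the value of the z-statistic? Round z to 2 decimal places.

Sample proportion p̂ = 6/91 = 0.06593.
Null standard error: √(0.10·0.90/91) = √0.000989011 = 0.031449.
Test statistic: z = -0.03407/0.031449 = -1.08.

z = -1.08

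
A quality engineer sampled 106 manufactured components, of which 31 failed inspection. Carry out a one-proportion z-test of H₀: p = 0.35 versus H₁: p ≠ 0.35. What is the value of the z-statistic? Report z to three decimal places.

Sample proportion p̂ = 31/106 = 0.29245.
Under H₀, SE = √(p₀(1−p₀)/n) = √(0.35·0.65/106) = √0.002146226 = 0.046327.
z = (0.29245 − 0.35)/0.046327 = -0.05755/0.046327 = -1.242.

z = -1.242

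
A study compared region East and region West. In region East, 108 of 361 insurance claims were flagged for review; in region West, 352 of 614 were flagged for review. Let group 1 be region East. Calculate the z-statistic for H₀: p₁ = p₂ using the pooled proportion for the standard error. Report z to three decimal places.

Sample proportions: p̂₁ = 108/361 = 0.29917 and p̂₂ = 352/614 = 0.57329.
Pooled p̂ = (108+352)/(361+614) = 460/975 = 0.47179.
SE = √[p̂(1−p̂)(1/n₁+1/n₂)] = √[0.47179·0.52821·(1/361+1/614)] ≈ 0.033109.
z = -0.27412/0.033109 = -8.279.

z = -8.279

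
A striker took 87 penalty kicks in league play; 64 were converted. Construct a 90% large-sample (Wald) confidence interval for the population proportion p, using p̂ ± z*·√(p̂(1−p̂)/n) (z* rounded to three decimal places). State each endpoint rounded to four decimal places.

The sample proportion is 64/87 = 0.73563.
SE = √(p̂(1−p̂)/n) = √(0.194477/87) = 0.047280.
z* = 1.645 at the 90% level.
Margin of error: 1.645 × 0.047280 = 0.07778.
CI: 0.73563 ± 0.07778 = (0.6579, 0.8134).

(0.6579, 0.8134)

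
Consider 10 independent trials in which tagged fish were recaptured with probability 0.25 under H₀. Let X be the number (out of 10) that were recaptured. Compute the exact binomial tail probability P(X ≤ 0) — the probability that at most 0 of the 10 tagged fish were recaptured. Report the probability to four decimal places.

X ~ Binomial(n=10, p=0.25).
P(X ≤ 0) = C(10,0)·0.25^0·0.75^10.
= 0.056314 = 0.0563.

P = 0.0563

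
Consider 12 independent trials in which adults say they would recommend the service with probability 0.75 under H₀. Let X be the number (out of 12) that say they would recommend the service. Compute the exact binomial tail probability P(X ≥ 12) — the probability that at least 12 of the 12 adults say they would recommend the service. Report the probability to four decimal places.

X ~ Binomial(n=12, p=0.75).
P(X ≥ 12) = C(12,12)·0.75^12·0.25^0.
= 0.031676 = 0.0317.

P = 0.0317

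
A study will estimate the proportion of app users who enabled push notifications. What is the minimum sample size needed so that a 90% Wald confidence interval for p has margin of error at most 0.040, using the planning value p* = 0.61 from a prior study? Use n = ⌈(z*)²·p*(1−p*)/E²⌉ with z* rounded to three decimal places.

For 90% confidence, z* = 1.645.
p*(1−p*) = 0.2379.
(z*)²·p*(1−p*)/E² = 2.706025·0.2379/0.001600 = 402.352.
⌈402.352⌉ = 403.

n = 403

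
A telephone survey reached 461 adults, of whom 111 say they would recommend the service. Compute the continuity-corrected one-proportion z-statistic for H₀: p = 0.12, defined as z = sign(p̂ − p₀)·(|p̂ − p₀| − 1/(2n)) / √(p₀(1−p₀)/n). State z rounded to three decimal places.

p̂ = 111/461 = 0.24078. p̂ − p₀ = 0.120781.
1/(2n) = 0.001085.
Corrected numerator: |0.120781| − 0.001085 = 0.119696.
Under H₀, SE = √(p₀(1−p₀)/n) = √(0.12·0.88/461) = √0.000229067 = 0.015135.
z = (+)0.119696/0.015135 = 7.909.

z = 7.909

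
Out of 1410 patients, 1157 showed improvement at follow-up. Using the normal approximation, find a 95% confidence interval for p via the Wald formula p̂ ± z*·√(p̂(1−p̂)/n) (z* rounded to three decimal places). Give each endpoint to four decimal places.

(0.8005, 0.8406)

The sample proportion is 1157/1410 = 0.82057.
SE(p̂) = √(0.82057·0.17943/1410) = 0.010219.
z* = 1.960 at the 95% level.
Margin = 1.960·0.010219 = 0.02003.
So the interval runs from 0.8005 to 0.8406.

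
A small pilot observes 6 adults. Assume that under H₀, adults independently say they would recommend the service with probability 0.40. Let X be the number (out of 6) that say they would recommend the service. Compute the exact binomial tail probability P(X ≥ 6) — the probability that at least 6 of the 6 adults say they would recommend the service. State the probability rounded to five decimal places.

P = 0.00410

X ~ Binomial(n=6, p=0.40).
P(X ≥ 6) = C(6,6)·0.40^6·0.60^0.
= 0.004096 = 0.00410.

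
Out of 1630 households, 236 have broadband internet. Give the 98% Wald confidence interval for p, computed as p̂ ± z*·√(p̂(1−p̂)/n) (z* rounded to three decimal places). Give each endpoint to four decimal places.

(0.1245, 0.1651)

The sample proportion is 236/1630 = 0.14479.
Standard error of p̂: √(0.123822/1630) = √0.000075965 = 0.008716.
For 98% confidence, z* = 2.326.
Margin = 2.326·0.008716 = 0.02027.
So the interval runs from 0.1245 to 0.1651.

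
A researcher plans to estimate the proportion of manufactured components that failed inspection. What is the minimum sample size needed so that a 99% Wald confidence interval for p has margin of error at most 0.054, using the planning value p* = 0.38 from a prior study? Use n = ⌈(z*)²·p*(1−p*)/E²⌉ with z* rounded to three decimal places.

z* = 2.576 at the 99% level.
p*(1−p*) = 0.38·0.62 = 0.2356.
Required n before rounding: 6.635776 × 0.2356 / 0.054² = 536.142.
Rounding up, n = 537.

n = 537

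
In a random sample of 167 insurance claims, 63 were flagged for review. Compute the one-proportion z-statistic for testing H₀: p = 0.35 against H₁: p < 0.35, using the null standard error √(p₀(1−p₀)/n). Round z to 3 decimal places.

z = 0.738

With x = 63 successes in n = 167, p̂ = 0.37725.
Under H₀, SE = √(p₀(1−p₀)/n) = √(0.35·0.65/167) = √0.001362275 = 0.036909.
z = (p̂ − p₀)/SE = (0.37725 − 0.35)/0.036909 = 0.738.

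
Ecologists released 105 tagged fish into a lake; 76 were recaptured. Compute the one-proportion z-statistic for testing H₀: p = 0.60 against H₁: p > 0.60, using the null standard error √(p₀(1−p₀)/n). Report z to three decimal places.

p̂ = 76/105 = 0.72381.
SE₀ = √(0.60·0.40/105) = 0.047809.
Test statistic: z = 0.12381/0.047809 = 2.590.

z = 2.590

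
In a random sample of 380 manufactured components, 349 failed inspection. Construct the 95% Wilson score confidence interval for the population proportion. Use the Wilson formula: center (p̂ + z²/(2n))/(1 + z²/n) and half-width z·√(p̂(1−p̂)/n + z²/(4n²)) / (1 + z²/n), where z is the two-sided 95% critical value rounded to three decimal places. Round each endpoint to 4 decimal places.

Here p̂ = 349/380 = 0.91842 and z = 1.960 (z² = 3.841600).
1 + z²/n = 1.010109.
Center = (0.91842 + 0.005055)/1.010109 = 0.91423.
Radicand: p̂(1−p̂)/n + z²/(4n²) = 0.000197168 + 0.000006651 = 0.000203819.
Half-width = z·√(radicand)/denom = 1.960·0.014277/1.010109 = 0.02770.
Interval: 0.91423 ± 0.02770 → (0.8865, 0.9419).

(0.8865, 0.9419)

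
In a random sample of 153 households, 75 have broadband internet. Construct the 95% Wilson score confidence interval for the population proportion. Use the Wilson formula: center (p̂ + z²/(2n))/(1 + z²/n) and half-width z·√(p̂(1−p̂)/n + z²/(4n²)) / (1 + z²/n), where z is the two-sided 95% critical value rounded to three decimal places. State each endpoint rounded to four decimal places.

Here p̂ = 75/153 = 0.49020 and z = 1.960 (z² = 3.841600).
1 + z²/n = 1.025108.
Adjusted center: (0.49020 + z²/(2n))/1.025108 = 0.49044.
Radicand: p̂(1−p̂)/n + z²/(4n²) = 0.001633359 + 0.000041027 = 0.001674386.
Half-width = 1.960·√0.001674386/1.025108 = 0.07824.
Interval: 0.49044 ± 0.07824 → (0.4122, 0.5687).

(0.4122, 0.5687)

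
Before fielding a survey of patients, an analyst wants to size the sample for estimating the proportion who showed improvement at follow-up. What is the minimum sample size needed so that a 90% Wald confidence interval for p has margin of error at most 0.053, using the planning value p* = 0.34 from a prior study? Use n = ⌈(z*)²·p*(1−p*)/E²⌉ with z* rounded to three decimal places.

z* = 1.645 at the 90% level.
p*(1−p*) = 0.2244.
(z*)²·p*(1−p*)/E² = 2.706025·0.2244/0.002809 = 216.174.
Rounding up, n = 217.

n = 217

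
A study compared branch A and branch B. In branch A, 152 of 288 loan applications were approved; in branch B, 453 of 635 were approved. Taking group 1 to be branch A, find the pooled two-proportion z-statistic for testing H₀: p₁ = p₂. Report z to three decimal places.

p̂₁ = 152/288 = 0.52778, p̂₂ = 453/635 = 0.71339.
Pooled p̂ = (152+453)/(288+635) = 605/923 = 0.65547.
Pooled SE = √[0.2258287·0.00504703] ≈ 0.033760.
z = (p̂₁ − p̂₂)/SE = (0.52778 − 0.71339)/0.033760 = -0.18561/0.033760 = -5.498.

z = -5.498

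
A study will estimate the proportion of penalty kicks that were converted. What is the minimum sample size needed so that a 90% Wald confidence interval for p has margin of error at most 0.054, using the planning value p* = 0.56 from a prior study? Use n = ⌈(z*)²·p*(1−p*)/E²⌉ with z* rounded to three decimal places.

n = 229

The 90% critical value is z* = 1.645.
p*(1−p*) = 0.56·0.44 = 0.2464.
(z*)²·p*(1−p*)/E² = 2.706025·0.2464/0.002916 = 228.657.
Rounding up, n = 229.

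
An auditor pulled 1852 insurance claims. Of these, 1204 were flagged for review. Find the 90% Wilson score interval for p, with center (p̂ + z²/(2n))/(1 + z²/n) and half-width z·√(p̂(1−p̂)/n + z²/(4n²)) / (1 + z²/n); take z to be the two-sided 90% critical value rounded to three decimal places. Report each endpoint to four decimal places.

p̂ = 1204/1852 = 0.65011; z = 1.645, so z² = 2.706025.
Denominator 1 + z²/n = 1 + 2.706025/1852 = 1.001461.
Adjusted center: (0.65011 + z²/(2n))/1.001461 = 0.64989.
Radicand: p̂(1−p̂)/n + z²/(4n²) = 0.000122823 + 0.000000197 = 0.000123020.
Half-width = 1.645·√0.000123020/1.001461 = 0.01822.
So the interval runs from 0.6317 to 0.6681.

(0.6317, 0.6681)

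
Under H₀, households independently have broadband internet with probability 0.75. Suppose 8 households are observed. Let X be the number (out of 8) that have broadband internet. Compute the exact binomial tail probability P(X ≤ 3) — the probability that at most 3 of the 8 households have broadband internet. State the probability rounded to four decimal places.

P = 0.0273

X ~ Binomial(n=8, p=0.75).
P(X ≤ 3) = C(8,0)·0.75^0·0.25^8 + C(8,1)·0.75^1·0.25^7 + C(8,2)·0.75^2·0.25^6 + C(8,3)·0.75^3·0.25^5.
= 0.000015 + 0.000366 + 0.003845 + 0.023071 = 0.0273.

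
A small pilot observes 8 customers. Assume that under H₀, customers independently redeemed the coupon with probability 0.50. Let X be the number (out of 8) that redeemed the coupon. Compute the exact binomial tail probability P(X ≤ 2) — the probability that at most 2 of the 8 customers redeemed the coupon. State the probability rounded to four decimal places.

P = 0.1445

X is binomial with n = 8 and p = 0.50.
P(X ≤ 2) = C(8,0)·0.50^0·0.50^8 + C(8,1)·0.50^1·0.50^7 + C(8,2)·0.50^2·0.50^6.
= 0.003906 + 0.031250 + 0.109375 = 0.1445.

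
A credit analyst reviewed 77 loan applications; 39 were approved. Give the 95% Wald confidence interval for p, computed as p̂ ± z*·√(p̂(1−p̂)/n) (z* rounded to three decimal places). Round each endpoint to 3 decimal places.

(0.395, 0.618)

p̂ = 39/77 = 0.50649.
SE(p̂) = √(0.50649·0.49351/77) = 0.056975.
z* = 1.960 at the 95% level.
Margin of error: 1.960 × 0.056975 = 0.11167.
CI: 0.50649 ± 0.11167 = (0.395, 0.618).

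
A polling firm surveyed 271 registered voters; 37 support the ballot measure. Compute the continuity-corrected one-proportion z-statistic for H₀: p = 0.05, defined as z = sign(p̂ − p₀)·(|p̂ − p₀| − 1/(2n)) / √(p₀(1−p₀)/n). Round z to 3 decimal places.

With x = 37 successes in n = 271, p̂ = 0.13653. p̂ − p₀ = 0.086531.
Continuity correction 1/(2n) = 1/542 = 0.001845.
Corrected numerator: |0.086531| − 0.001845 = 0.084686.
SE₀ = √(0.05·0.95/271) = 0.013239.
z = +0.084686/0.013239 = 6.397.

z = 6.397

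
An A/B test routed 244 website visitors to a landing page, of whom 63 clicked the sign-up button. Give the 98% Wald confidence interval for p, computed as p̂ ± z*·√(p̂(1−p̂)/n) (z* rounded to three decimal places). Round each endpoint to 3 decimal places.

The sample proportion is 63/244 = 0.25820.
SE(p̂) = √(0.25820·0.74180/244) = 0.028017.
For 98% confidence, z* = 2.326.
Margin of error: 2.326 × 0.028017 = 0.06517.
Interval: 0.25820 ± 0.06517 → (0.193, 0.323).

(0.193, 0.323)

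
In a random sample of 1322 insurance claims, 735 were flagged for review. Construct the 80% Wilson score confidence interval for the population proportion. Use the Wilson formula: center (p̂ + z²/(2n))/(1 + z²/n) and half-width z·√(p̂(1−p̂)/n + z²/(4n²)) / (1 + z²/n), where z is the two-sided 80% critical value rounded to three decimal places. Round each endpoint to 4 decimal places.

(0.5384, 0.5734)

Here p̂ = 735/1322 = 0.55598 and z = 1.282 (z² = 1.643524).
1 + z²/n = 1.001243.
Adjusted center: (0.55598 + z²/(2n))/1.001243 = 0.55591.
Radicand: p̂(1−p̂)/n + z²/(4n²) = 0.000186737 + 0.000000235 = 0.000186972.
Half-width = 1.282·√0.000186972/1.001243 = 0.01751.
CI: 0.55591 ± 0.01751 = (0.5384, 0.5734).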